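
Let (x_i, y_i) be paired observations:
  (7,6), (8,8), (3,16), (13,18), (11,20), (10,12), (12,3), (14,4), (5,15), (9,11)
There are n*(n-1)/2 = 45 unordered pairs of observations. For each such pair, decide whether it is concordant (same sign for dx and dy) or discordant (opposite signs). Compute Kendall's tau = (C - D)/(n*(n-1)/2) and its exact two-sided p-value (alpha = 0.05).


Step 1: Enumerate the 45 unordered pairs (i,j) with i<j and classify each by sign(x_j-x_i) * sign(y_j-y_i).
  (1,2):dx=+1,dy=+2->C; (1,3):dx=-4,dy=+10->D; (1,4):dx=+6,dy=+12->C; (1,5):dx=+4,dy=+14->C
  (1,6):dx=+3,dy=+6->C; (1,7):dx=+5,dy=-3->D; (1,8):dx=+7,dy=-2->D; (1,9):dx=-2,dy=+9->D
  (1,10):dx=+2,dy=+5->C; (2,3):dx=-5,dy=+8->D; (2,4):dx=+5,dy=+10->C; (2,5):dx=+3,dy=+12->C
  (2,6):dx=+2,dy=+4->C; (2,7):dx=+4,dy=-5->D; (2,8):dx=+6,dy=-4->D; (2,9):dx=-3,dy=+7->D
  (2,10):dx=+1,dy=+3->C; (3,4):dx=+10,dy=+2->C; (3,5):dx=+8,dy=+4->C; (3,6):dx=+7,dy=-4->D
  (3,7):dx=+9,dy=-13->D; (3,8):dx=+11,dy=-12->D; (3,9):dx=+2,dy=-1->D; (3,10):dx=+6,dy=-5->D
  (4,5):dx=-2,dy=+2->D; (4,6):dx=-3,dy=-6->C; (4,7):dx=-1,dy=-15->C; (4,8):dx=+1,dy=-14->D
  (4,9):dx=-8,dy=-3->C; (4,10):dx=-4,dy=-7->C; (5,6):dx=-1,dy=-8->C; (5,7):dx=+1,dy=-17->D
  (5,8):dx=+3,dy=-16->D; (5,9):dx=-6,dy=-5->C; (5,10):dx=-2,dy=-9->C; (6,7):dx=+2,dy=-9->D
  (6,8):dx=+4,dy=-8->D; (6,9):dx=-5,dy=+3->D; (6,10):dx=-1,dy=-1->C; (7,8):dx=+2,dy=+1->C
  (7,9):dx=-7,dy=+12->D; (7,10):dx=-3,dy=+8->D; (8,9):dx=-9,dy=+11->D; (8,10):dx=-5,dy=+7->D
  (9,10):dx=+4,dy=-4->D
Step 2: C = 20, D = 25, total pairs = 45.
Step 3: tau = (C - D)/(n(n-1)/2) = (20 - 25)/45 = -0.111111.
Step 4: Exact two-sided p-value (enumerate n! = 3628800 permutations of y under H0): p = 0.727490.
Step 5: alpha = 0.05. fail to reject H0.

tau_b = -0.1111 (C=20, D=25), p = 0.727490, fail to reject H0.


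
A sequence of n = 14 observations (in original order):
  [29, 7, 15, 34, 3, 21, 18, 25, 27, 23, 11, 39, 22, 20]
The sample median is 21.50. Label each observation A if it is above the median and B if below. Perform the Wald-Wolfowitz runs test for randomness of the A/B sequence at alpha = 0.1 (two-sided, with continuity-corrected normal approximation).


Step 1: Compute median = 21.50; label A = above, B = below.
Labels in order: ABBABBBAAABAAB  (n_A = 7, n_B = 7)
Step 2: Count runs R = 8.
Step 3: Under H0 (random ordering), E[R] = 2*n_A*n_B/(n_A+n_B) + 1 = 2*7*7/14 + 1 = 8.0000.
        Var[R] = 2*n_A*n_B*(2*n_A*n_B - n_A - n_B) / ((n_A+n_B)^2 * (n_A+n_B-1)) = 8232/2548 = 3.2308.
        SD[R] = 1.7974.
Step 4: R = E[R], so z = 0 with no continuity correction.
Step 5: Two-sided p-value via normal approximation = 2*(1 - Phi(|z|)) = 1.000000.
Step 6: alpha = 0.1. fail to reject H0.

R = 8, z = 0.0000, p = 1.000000, fail to reject H0.


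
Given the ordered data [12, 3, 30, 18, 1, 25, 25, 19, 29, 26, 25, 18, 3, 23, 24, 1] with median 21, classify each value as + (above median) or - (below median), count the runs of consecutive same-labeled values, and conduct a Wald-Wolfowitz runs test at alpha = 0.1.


Step 1: Compute median = 21; label A = above, B = below.
Labels in order: BBABBAABAAABBAAB  (n_A = 8, n_B = 8)
Step 2: Count runs R = 9.
Step 3: Under H0 (random ordering), E[R] = 2*n_A*n_B/(n_A+n_B) + 1 = 2*8*8/16 + 1 = 9.0000.
        Var[R] = 2*n_A*n_B*(2*n_A*n_B - n_A - n_B) / ((n_A+n_B)^2 * (n_A+n_B-1)) = 14336/3840 = 3.7333.
        SD[R] = 1.9322.
Step 4: R = E[R], so z = 0 with no continuity correction.
Step 5: Two-sided p-value via normal approximation = 2*(1 - Phi(|z|)) = 1.000000.
Step 6: alpha = 0.1. fail to reject H0.

R = 9, z = 0.0000, p = 1.000000, fail to reject H0.


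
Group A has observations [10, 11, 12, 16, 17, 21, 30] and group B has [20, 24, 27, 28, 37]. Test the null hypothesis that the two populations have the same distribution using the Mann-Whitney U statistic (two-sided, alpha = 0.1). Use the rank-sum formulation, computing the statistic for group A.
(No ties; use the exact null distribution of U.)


Step 1: Combine and sort all 12 observations; assign midranks.
sorted (value, group): (10,X), (11,X), (12,X), (16,X), (17,X), (20,Y), (21,X), (24,Y), (27,Y), (28,Y), (30,X), (37,Y)
ranks: 10->1, 11->2, 12->3, 16->4, 17->5, 20->6, 21->7, 24->8, 27->9, 28->10, 30->11, 37->12
Step 2: Rank sum for X: R1 = 1 + 2 + 3 + 4 + 5 + 7 + 11 = 33.
Step 3: U_X = R1 - n1(n1+1)/2 = 33 - 7*8/2 = 33 - 28 = 5.
       U_Y = n1*n2 - U_X = 35 - 5 = 30.
Step 4: No ties, so the exact null distribution of U (based on enumerating the C(12,7) = 792 equally likely rank assignments) gives the two-sided p-value.
Step 5: p-value = 0.047980; compare to alpha = 0.1. reject H0.

U_X = 5, p = 0.047980, reject H0 at alpha = 0.1.


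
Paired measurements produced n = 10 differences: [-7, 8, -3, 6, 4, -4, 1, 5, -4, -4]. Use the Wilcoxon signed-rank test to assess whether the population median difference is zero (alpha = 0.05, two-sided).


Step 1: Drop any zero differences (none here) and take |d_i|.
|d| = [7, 8, 3, 6, 4, 4, 1, 5, 4, 4]
Step 2: Midrank |d_i| (ties get averaged ranks).
ranks: |7|->9, |8|->10, |3|->2, |6|->8, |4|->4.5, |4|->4.5, |1|->1, |5|->7, |4|->4.5, |4|->4.5
Step 3: Attach original signs; sum ranks with positive sign and with negative sign.
W+ = 10 + 8 + 4.5 + 1 + 7 = 30.5
W- = 9 + 2 + 4.5 + 4.5 + 4.5 = 24.5
(Check: W+ + W- = 55 should equal n(n+1)/2 = 55.)
Step 4: Test statistic W = min(W+, W-) = 24.5.
Step 5: Ties in |d|, so use the tie-corrected normal approximation.
        E[W] = n(n+1)/4 = 10*11/4 = 27.5.
        Tie groups: |d|=4 (t=4); sum(t^3 - t) = 60.
        Var[W] = n(n+1)(2n+1)/24 - sum(t^3-t)/48 = 2310/24 - 60/48 = 95.
        z = (W - E[W]) / sqrt(Var[W]) = (24.5 - 27.5) / 9.7468 = -0.3078.
        Two-sided p = 2*Phi(z) = 0.758239.
Step 6: alpha = 0.05. fail to reject H0.

W+ = 30.5, W- = 24.5, W = min = 24.5, p = 0.758239, fail to reject H0.


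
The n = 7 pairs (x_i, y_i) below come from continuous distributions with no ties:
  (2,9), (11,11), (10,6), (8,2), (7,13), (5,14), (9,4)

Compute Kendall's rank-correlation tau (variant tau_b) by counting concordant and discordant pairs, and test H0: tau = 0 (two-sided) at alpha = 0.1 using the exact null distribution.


Step 1: Enumerate the 21 unordered pairs (i,j) with i<j and classify each by sign(x_j-x_i) * sign(y_j-y_i).
  (1,2):dx=+9,dy=+2->C; (1,3):dx=+8,dy=-3->D; (1,4):dx=+6,dy=-7->D; (1,5):dx=+5,dy=+4->C
  (1,6):dx=+3,dy=+5->C; (1,7):dx=+7,dy=-5->D; (2,3):dx=-1,dy=-5->C; (2,4):dx=-3,dy=-9->C
  (2,5):dx=-4,dy=+2->D; (2,6):dx=-6,dy=+3->D; (2,7):dx=-2,dy=-7->C; (3,4):dx=-2,dy=-4->C
  (3,5):dx=-3,dy=+7->D; (3,6):dx=-5,dy=+8->D; (3,7):dx=-1,dy=-2->C; (4,5):dx=-1,dy=+11->D
  (4,6):dx=-3,dy=+12->D; (4,7):dx=+1,dy=+2->C; (5,6):dx=-2,dy=+1->D; (5,7):dx=+2,dy=-9->D
  (6,7):dx=+4,dy=-10->D
Step 2: C = 9, D = 12, total pairs = 21.
Step 3: tau = (C - D)/(n(n-1)/2) = (9 - 12)/21 = -0.142857.
Step 4: Exact two-sided p-value (enumerate n! = 5040 permutations of y under H0): p = 0.772619.
Step 5: alpha = 0.1. fail to reject H0.

tau_b = -0.1429 (C=9, D=12), p = 0.772619, fail to reject H0.


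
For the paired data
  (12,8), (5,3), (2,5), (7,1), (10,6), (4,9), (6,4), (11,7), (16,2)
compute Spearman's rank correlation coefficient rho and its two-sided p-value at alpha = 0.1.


Step 1: Rank x and y separately (midranks; no ties here).
rank(x): 12->8, 5->3, 2->1, 7->5, 10->6, 4->2, 6->4, 11->7, 16->9
rank(y): 8->8, 3->3, 5->5, 1->1, 6->6, 9->9, 4->4, 7->7, 2->2
Step 2: d_i = R_x(i) - R_y(i); compute d_i^2.
  (8-8)^2=0, (3-3)^2=0, (1-5)^2=16, (5-1)^2=16, (6-6)^2=0, (2-9)^2=49, (4-4)^2=0, (7-7)^2=0, (9-2)^2=49
sum(d^2) = 130.
Step 3: rho = 1 - 6*130 / (9*(9^2 - 1)) = 1 - 780/720 = -0.083333.
Step 4: Under H0, t = rho * sqrt((n-2)/(1-rho^2)) = -0.2212 ~ t(7).
Step 5: Two-sided p-value from the t-distribution with 7 df = 0.831214.
Step 6: alpha = 0.1. fail to reject H0.

rho = -0.0833, p = 0.831214, fail to reject H0 at alpha = 0.1.


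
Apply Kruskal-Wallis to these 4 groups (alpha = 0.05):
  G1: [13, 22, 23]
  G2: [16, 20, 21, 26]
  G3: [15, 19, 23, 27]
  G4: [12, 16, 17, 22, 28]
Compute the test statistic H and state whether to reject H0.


Step 1: Combine all N = 16 observations and assign midranks.
sorted (value, group, rank): (12,G4,1), (13,G1,2), (15,G3,3), (16,G2,4.5), (16,G4,4.5), (17,G4,6), (19,G3,7), (20,G2,8), (21,G2,9), (22,G1,10.5), (22,G4,10.5), (23,G1,12.5), (23,G3,12.5), (26,G2,14), (27,G3,15), (28,G4,16)
Step 2: Sum ranks within each group.
R_1 = 25 (n_1 = 3)
R_2 = 35.5 (n_2 = 4)
R_3 = 37.5 (n_3 = 4)
R_4 = 38 (n_4 = 5)
Step 3: H = 12/(N(N+1)) * sum(R_i^2/n_i) - 3(N+1)
     = 12/(16*17) * (25^2/3 + 35.5^2/4 + 37.5^2/4 + 38^2/5) - 3*17
     = 0.044118 * 1163.76 - 51
     = 0.342279.
Step 4: Ties present; correction factor C = 1 - 18/(16^3 - 16) = 0.995588. Corrected H = 0.342279 / 0.995588 = 0.343796.
Step 5: Under H0, H ~ chi^2(3); p-value = 0.951592.
Step 6: alpha = 0.05. fail to reject H0.

H = 0.3438, df = 3, p = 0.951592, fail to reject H0.


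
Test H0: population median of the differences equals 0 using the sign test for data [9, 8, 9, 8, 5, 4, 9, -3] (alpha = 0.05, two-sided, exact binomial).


Step 1: Discard zero differences. Original n = 8; n_eff = number of nonzero differences = 8.
Nonzero differences (with sign): +9, +8, +9, +8, +5, +4, +9, -3
Step 2: Count signs: positive = 7, negative = 1.
Step 3: Under H0: P(positive) = 0.5, so the number of positives S ~ Bin(8, 0.5).
Step 4: Two-sided exact p-value = sum of Bin(8,0.5) probabilities at or below the observed probability = 0.070312.
Step 5: alpha = 0.05. fail to reject H0.

n_eff = 8, pos = 7, neg = 1, p = 0.070312, fail to reject H0.


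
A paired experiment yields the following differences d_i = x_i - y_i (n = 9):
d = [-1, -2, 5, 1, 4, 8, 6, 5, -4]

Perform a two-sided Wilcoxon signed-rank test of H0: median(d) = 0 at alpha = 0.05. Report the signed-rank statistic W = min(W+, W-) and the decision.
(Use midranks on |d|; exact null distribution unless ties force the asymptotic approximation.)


Step 1: Drop any zero differences (none here) and take |d_i|.
|d| = [1, 2, 5, 1, 4, 8, 6, 5, 4]
Step 2: Midrank |d_i| (ties get averaged ranks).
ranks: |1|->1.5, |2|->3, |5|->6.5, |1|->1.5, |4|->4.5, |8|->9, |6|->8, |5|->6.5, |4|->4.5
Step 3: Attach original signs; sum ranks with positive sign and with negative sign.
W+ = 6.5 + 1.5 + 4.5 + 9 + 8 + 6.5 = 36
W- = 1.5 + 3 + 4.5 = 9
(Check: W+ + W- = 45 should equal n(n+1)/2 = 45.)
Step 4: Test statistic W = min(W+, W-) = 9.
Step 5: Ties in |d|, so use the tie-corrected normal approximation.
        E[W] = n(n+1)/4 = 9*10/4 = 22.5.
        Tie groups: |d|=1 (t=2), |d|=4 (t=2), |d|=5 (t=2); sum(t^3 - t) = 18.
        Var[W] = n(n+1)(2n+1)/24 - sum(t^3-t)/48 = 1710/24 - 18/48 = 70.875.
        z = (W - E[W]) / sqrt(Var[W]) = (9 - 22.5) / 8.4187 = -1.6036.
        Two-sided p = 2*Phi(z) = 0.108809.
Step 6: alpha = 0.05. fail to reject H0.

W+ = 36, W- = 9, W = min = 9, p = 0.108809, fail to reject H0.


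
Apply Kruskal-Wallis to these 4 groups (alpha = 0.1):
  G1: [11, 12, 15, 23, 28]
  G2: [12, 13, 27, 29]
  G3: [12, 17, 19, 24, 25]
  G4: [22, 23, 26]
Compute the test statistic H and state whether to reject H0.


Step 1: Combine all N = 17 observations and assign midranks.
sorted (value, group, rank): (11,G1,1), (12,G1,3), (12,G2,3), (12,G3,3), (13,G2,5), (15,G1,6), (17,G3,7), (19,G3,8), (22,G4,9), (23,G1,10.5), (23,G4,10.5), (24,G3,12), (25,G3,13), (26,G4,14), (27,G2,15), (28,G1,16), (29,G2,17)
Step 2: Sum ranks within each group.
R_1 = 36.5 (n_1 = 5)
R_2 = 40 (n_2 = 4)
R_3 = 43 (n_3 = 5)
R_4 = 33.5 (n_4 = 3)
Step 3: H = 12/(N(N+1)) * sum(R_i^2/n_i) - 3(N+1)
     = 12/(17*18) * (36.5^2/5 + 40^2/4 + 43^2/5 + 33.5^2/3) - 3*18
     = 0.039216 * 1410.33 - 54
     = 1.307190.
Step 4: Ties present; correction factor C = 1 - 30/(17^3 - 17) = 0.993873. Corrected H = 1.307190 / 0.993873 = 1.315249.
Step 5: Under H0, H ~ chi^2(3); p-value = 0.725515.
Step 6: alpha = 0.1. fail to reject H0.

H = 1.3152, df = 3, p = 0.725515, fail to reject H0.


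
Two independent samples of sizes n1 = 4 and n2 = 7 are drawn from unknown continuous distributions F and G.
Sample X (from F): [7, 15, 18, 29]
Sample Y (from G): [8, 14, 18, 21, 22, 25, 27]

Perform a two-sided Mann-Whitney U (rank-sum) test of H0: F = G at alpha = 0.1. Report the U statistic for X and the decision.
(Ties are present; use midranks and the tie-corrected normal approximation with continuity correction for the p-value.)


Step 1: Combine and sort all 11 observations; assign midranks.
sorted (value, group): (7,X), (8,Y), (14,Y), (15,X), (18,X), (18,Y), (21,Y), (22,Y), (25,Y), (27,Y), (29,X)
ranks: 7->1, 8->2, 14->3, 15->4, 18->5.5, 18->5.5, 21->7, 22->8, 25->9, 27->10, 29->11
Step 2: Rank sum for X: R1 = 1 + 4 + 5.5 + 11 = 21.5.
Step 3: U_X = R1 - n1(n1+1)/2 = 21.5 - 4*5/2 = 21.5 - 10 = 11.5.
       U_Y = n1*n2 - U_X = 28 - 11.5 = 16.5.
Step 4: Ties are present, so use the tie-corrected normal approximation (with continuity correction) for the p-value.
Step 5: p-value = 0.704817; compare to alpha = 0.1. fail to reject H0.

U_X = 11.5, p = 0.704817, fail to reject H0 at alpha = 0.1.


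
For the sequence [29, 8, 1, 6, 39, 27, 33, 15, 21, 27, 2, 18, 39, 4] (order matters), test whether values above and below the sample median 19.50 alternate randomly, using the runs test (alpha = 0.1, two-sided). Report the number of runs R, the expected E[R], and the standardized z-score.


Step 1: Compute median = 19.50; label A = above, B = below.
Labels in order: ABBBAAABAABBAB  (n_A = 7, n_B = 7)
Step 2: Count runs R = 8.
Step 3: Under H0 (random ordering), E[R] = 2*n_A*n_B/(n_A+n_B) + 1 = 2*7*7/14 + 1 = 8.0000.
        Var[R] = 2*n_A*n_B*(2*n_A*n_B - n_A - n_B) / ((n_A+n_B)^2 * (n_A+n_B-1)) = 8232/2548 = 3.2308.
        SD[R] = 1.7974.
Step 4: R = E[R], so z = 0 with no continuity correction.
Step 5: Two-sided p-value via normal approximation = 2*(1 - Phi(|z|)) = 1.000000.
Step 6: alpha = 0.1. fail to reject H0.

R = 8, z = 0.0000, p = 1.000000, fail to reject H0.


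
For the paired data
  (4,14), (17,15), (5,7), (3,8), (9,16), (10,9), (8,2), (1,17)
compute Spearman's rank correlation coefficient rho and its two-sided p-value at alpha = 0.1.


Step 1: Rank x and y separately (midranks; no ties here).
rank(x): 4->3, 17->8, 5->4, 3->2, 9->6, 10->7, 8->5, 1->1
rank(y): 14->5, 15->6, 7->2, 8->3, 16->7, 9->4, 2->1, 17->8
Step 2: d_i = R_x(i) - R_y(i); compute d_i^2.
  (3-5)^2=4, (8-6)^2=4, (4-2)^2=4, (2-3)^2=1, (6-7)^2=1, (7-4)^2=9, (5-1)^2=16, (1-8)^2=49
sum(d^2) = 88.
Step 3: rho = 1 - 6*88 / (8*(8^2 - 1)) = 1 - 528/504 = -0.047619.
Step 4: Under H0, t = rho * sqrt((n-2)/(1-rho^2)) = -0.1168 ~ t(6).
Step 5: Two-sided p-value from the t-distribution with 6 df = 0.910849.
Step 6: alpha = 0.1. fail to reject H0.

rho = -0.0476, p = 0.910849, fail to reject H0 at alpha = 0.1.


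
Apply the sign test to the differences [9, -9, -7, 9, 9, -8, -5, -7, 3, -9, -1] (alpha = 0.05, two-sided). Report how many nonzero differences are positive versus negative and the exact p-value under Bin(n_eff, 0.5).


Step 1: Discard zero differences. Original n = 11; n_eff = number of nonzero differences = 11.
Nonzero differences (with sign): +9, -9, -7, +9, +9, -8, -5, -7, +3, -9, -1
Step 2: Count signs: positive = 4, negative = 7.
Step 3: Under H0: P(positive) = 0.5, so the number of positives S ~ Bin(11, 0.5).
Step 4: Two-sided exact p-value = sum of Bin(11,0.5) probabilities at or below the observed probability = 0.548828.
Step 5: alpha = 0.05. fail to reject H0.

n_eff = 11, pos = 4, neg = 7, p = 0.548828, fail to reject H0.


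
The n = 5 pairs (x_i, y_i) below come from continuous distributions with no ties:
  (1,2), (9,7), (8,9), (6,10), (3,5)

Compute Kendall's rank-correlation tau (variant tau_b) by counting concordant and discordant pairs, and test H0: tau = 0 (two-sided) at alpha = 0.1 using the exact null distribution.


Step 1: Enumerate the 10 unordered pairs (i,j) with i<j and classify each by sign(x_j-x_i) * sign(y_j-y_i).
  (1,2):dx=+8,dy=+5->C; (1,3):dx=+7,dy=+7->C; (1,4):dx=+5,dy=+8->C; (1,5):dx=+2,dy=+3->C
  (2,3):dx=-1,dy=+2->D; (2,4):dx=-3,dy=+3->D; (2,5):dx=-6,dy=-2->C; (3,4):dx=-2,dy=+1->D
  (3,5):dx=-5,dy=-4->C; (4,5):dx=-3,dy=-5->C
Step 2: C = 7, D = 3, total pairs = 10.
Step 3: tau = (C - D)/(n(n-1)/2) = (7 - 3)/10 = 0.400000.
Step 4: Exact two-sided p-value (enumerate n! = 120 permutations of y under H0): p = 0.483333.
Step 5: alpha = 0.1. fail to reject H0.

tau_b = 0.4000 (C=7, D=3), p = 0.483333, fail to reject H0.


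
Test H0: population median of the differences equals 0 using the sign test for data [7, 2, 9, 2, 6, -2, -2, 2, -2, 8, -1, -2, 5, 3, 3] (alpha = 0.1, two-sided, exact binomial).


Step 1: Discard zero differences. Original n = 15; n_eff = number of nonzero differences = 15.
Nonzero differences (with sign): +7, +2, +9, +2, +6, -2, -2, +2, -2, +8, -1, -2, +5, +3, +3
Step 2: Count signs: positive = 10, negative = 5.
Step 3: Under H0: P(positive) = 0.5, so the number of positives S ~ Bin(15, 0.5).
Step 4: Two-sided exact p-value = sum of Bin(15,0.5) probabilities at or below the observed probability = 0.301758.
Step 5: alpha = 0.1. fail to reject H0.

n_eff = 15, pos = 10, neg = 5, p = 0.301758, fail to reject H0.


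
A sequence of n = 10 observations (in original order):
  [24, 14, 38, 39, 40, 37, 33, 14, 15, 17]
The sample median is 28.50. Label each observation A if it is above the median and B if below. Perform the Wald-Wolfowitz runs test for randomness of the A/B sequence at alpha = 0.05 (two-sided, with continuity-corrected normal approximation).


Step 1: Compute median = 28.50; label A = above, B = below.
Labels in order: BBAAAAABBB  (n_A = 5, n_B = 5)
Step 2: Count runs R = 3.
Step 3: Under H0 (random ordering), E[R] = 2*n_A*n_B/(n_A+n_B) + 1 = 2*5*5/10 + 1 = 6.0000.
        Var[R] = 2*n_A*n_B*(2*n_A*n_B - n_A - n_B) / ((n_A+n_B)^2 * (n_A+n_B-1)) = 2000/900 = 2.2222.
        SD[R] = 1.4907.
Step 4: Continuity-corrected z = (R + 0.5 - E[R]) / SD[R] = (3 + 0.5 - 6.0000) / 1.4907 = -1.6771.
Step 5: Two-sided p-value via normal approximation = 2*(1 - Phi(|z|)) = 0.093533.
Step 6: alpha = 0.05. fail to reject H0.

R = 3, z = -1.6771, p = 0.093533, fail to reject H0.


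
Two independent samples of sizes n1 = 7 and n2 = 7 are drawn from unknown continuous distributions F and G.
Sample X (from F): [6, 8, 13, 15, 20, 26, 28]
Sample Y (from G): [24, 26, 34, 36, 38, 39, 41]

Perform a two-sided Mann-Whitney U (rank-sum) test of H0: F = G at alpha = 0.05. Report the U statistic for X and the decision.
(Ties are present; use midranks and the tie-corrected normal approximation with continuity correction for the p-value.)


Step 1: Combine and sort all 14 observations; assign midranks.
sorted (value, group): (6,X), (8,X), (13,X), (15,X), (20,X), (24,Y), (26,X), (26,Y), (28,X), (34,Y), (36,Y), (38,Y), (39,Y), (41,Y)
ranks: 6->1, 8->2, 13->3, 15->4, 20->5, 24->6, 26->7.5, 26->7.5, 28->9, 34->10, 36->11, 38->12, 39->13, 41->14
Step 2: Rank sum for X: R1 = 1 + 2 + 3 + 4 + 5 + 7.5 + 9 = 31.5.
Step 3: U_X = R1 - n1(n1+1)/2 = 31.5 - 7*8/2 = 31.5 - 28 = 3.5.
       U_Y = n1*n2 - U_X = 49 - 3.5 = 45.5.
Step 4: Ties are present, so use the tie-corrected normal approximation (with continuity correction) for the p-value.
Step 5: p-value = 0.008734; compare to alpha = 0.05. reject H0.

U_X = 3.5, p = 0.008734, reject H0 at alpha = 0.05.


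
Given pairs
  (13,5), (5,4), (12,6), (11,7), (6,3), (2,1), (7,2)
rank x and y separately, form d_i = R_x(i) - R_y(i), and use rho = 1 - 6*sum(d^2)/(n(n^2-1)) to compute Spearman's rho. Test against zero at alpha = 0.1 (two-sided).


Step 1: Rank x and y separately (midranks; no ties here).
rank(x): 13->7, 5->2, 12->6, 11->5, 6->3, 2->1, 7->4
rank(y): 5->5, 4->4, 6->6, 7->7, 3->3, 1->1, 2->2
Step 2: d_i = R_x(i) - R_y(i); compute d_i^2.
  (7-5)^2=4, (2-4)^2=4, (6-6)^2=0, (5-7)^2=4, (3-3)^2=0, (1-1)^2=0, (4-2)^2=4
sum(d^2) = 16.
Step 3: rho = 1 - 6*16 / (7*(7^2 - 1)) = 1 - 96/336 = 0.714286.
Step 4: Under H0, t = rho * sqrt((n-2)/(1-rho^2)) = 2.2822 ~ t(5).
Step 5: Two-sided p-value from the t-distribution with 5 df = 0.071344.
Step 6: alpha = 0.1. reject H0.

rho = 0.7143, p = 0.071344, reject H0 at alpha = 0.1.


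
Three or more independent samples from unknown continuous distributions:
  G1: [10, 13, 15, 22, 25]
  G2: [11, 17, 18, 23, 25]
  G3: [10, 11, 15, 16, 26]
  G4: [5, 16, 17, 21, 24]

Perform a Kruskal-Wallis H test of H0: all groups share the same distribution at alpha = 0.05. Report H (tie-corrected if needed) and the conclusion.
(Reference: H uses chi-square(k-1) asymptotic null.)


Step 1: Combine all N = 20 observations and assign midranks.
sorted (value, group, rank): (5,G4,1), (10,G1,2.5), (10,G3,2.5), (11,G2,4.5), (11,G3,4.5), (13,G1,6), (15,G1,7.5), (15,G3,7.5), (16,G3,9.5), (16,G4,9.5), (17,G2,11.5), (17,G4,11.5), (18,G2,13), (21,G4,14), (22,G1,15), (23,G2,16), (24,G4,17), (25,G1,18.5), (25,G2,18.5), (26,G3,20)
Step 2: Sum ranks within each group.
R_1 = 49.5 (n_1 = 5)
R_2 = 63.5 (n_2 = 5)
R_3 = 44 (n_3 = 5)
R_4 = 53 (n_4 = 5)
Step 3: H = 12/(N(N+1)) * sum(R_i^2/n_i) - 3(N+1)
     = 12/(20*21) * (49.5^2/5 + 63.5^2/5 + 44^2/5 + 53^2/5) - 3*21
     = 0.028571 * 2245.5 - 63
     = 1.157143.
Step 4: Ties present; correction factor C = 1 - 36/(20^3 - 20) = 0.995489. Corrected H = 1.157143 / 0.995489 = 1.162387.
Step 5: Under H0, H ~ chi^2(3); p-value = 0.762039.
Step 6: alpha = 0.05. fail to reject H0.

H = 1.1624, df = 3, p = 0.762039, fail to reject H0.


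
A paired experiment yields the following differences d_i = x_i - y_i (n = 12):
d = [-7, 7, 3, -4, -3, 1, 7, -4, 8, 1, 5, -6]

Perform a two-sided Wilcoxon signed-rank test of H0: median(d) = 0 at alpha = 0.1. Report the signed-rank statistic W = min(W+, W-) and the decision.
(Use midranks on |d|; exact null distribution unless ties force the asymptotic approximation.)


Step 1: Drop any zero differences (none here) and take |d_i|.
|d| = [7, 7, 3, 4, 3, 1, 7, 4, 8, 1, 5, 6]
Step 2: Midrank |d_i| (ties get averaged ranks).
ranks: |7|->10, |7|->10, |3|->3.5, |4|->5.5, |3|->3.5, |1|->1.5, |7|->10, |4|->5.5, |8|->12, |1|->1.5, |5|->7, |6|->8
Step 3: Attach original signs; sum ranks with positive sign and with negative sign.
W+ = 10 + 3.5 + 1.5 + 10 + 12 + 1.5 + 7 = 45.5
W- = 10 + 5.5 + 3.5 + 5.5 + 8 = 32.5
(Check: W+ + W- = 78 should equal n(n+1)/2 = 78.)
Step 4: Test statistic W = min(W+, W-) = 32.5.
Step 5: Ties in |d|, so use the tie-corrected normal approximation.
        E[W] = n(n+1)/4 = 12*13/4 = 39.
        Tie groups: |d|=1 (t=2), |d|=3 (t=2), |d|=4 (t=2), |d|=7 (t=3); sum(t^3 - t) = 42.
        Var[W] = n(n+1)(2n+1)/24 - sum(t^3-t)/48 = 3900/24 - 42/48 = 161.625.
        z = (W - E[W]) / sqrt(Var[W]) = (32.5 - 39) / 12.7132 = -0.5113.
        Two-sided p = 2*Phi(z) = 0.609155.
Step 6: alpha = 0.1. fail to reject H0.

W+ = 45.5, W- = 32.5, W = min = 32.5, p = 0.609155, fail to reject H0.


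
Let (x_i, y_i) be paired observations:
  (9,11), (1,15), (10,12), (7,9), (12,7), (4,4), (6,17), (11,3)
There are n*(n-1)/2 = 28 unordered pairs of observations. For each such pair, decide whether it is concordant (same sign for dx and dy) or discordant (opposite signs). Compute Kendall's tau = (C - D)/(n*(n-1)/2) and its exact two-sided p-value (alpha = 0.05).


Step 1: Enumerate the 28 unordered pairs (i,j) with i<j and classify each by sign(x_j-x_i) * sign(y_j-y_i).
  (1,2):dx=-8,dy=+4->D; (1,3):dx=+1,dy=+1->C; (1,4):dx=-2,dy=-2->C; (1,5):dx=+3,dy=-4->D
  (1,6):dx=-5,dy=-7->C; (1,7):dx=-3,dy=+6->D; (1,8):dx=+2,dy=-8->D; (2,3):dx=+9,dy=-3->D
  (2,4):dx=+6,dy=-6->D; (2,5):dx=+11,dy=-8->D; (2,6):dx=+3,dy=-11->D; (2,7):dx=+5,dy=+2->C
  (2,8):dx=+10,dy=-12->D; (3,4):dx=-3,dy=-3->C; (3,5):dx=+2,dy=-5->D; (3,6):dx=-6,dy=-8->C
  (3,7):dx=-4,dy=+5->D; (3,8):dx=+1,dy=-9->D; (4,5):dx=+5,dy=-2->D; (4,6):dx=-3,dy=-5->C
  (4,7):dx=-1,dy=+8->D; (4,8):dx=+4,dy=-6->D; (5,6):dx=-8,dy=-3->C; (5,7):dx=-6,dy=+10->D
  (5,8):dx=-1,dy=-4->C; (6,7):dx=+2,dy=+13->C; (6,8):dx=+7,dy=-1->D; (7,8):dx=+5,dy=-14->D
Step 2: C = 10, D = 18, total pairs = 28.
Step 3: tau = (C - D)/(n(n-1)/2) = (10 - 18)/28 = -0.285714.
Step 4: Exact two-sided p-value (enumerate n! = 40320 permutations of y under H0): p = 0.398760.
Step 5: alpha = 0.05. fail to reject H0.

tau_b = -0.2857 (C=10, D=18), p = 0.398760, fail to reject H0.


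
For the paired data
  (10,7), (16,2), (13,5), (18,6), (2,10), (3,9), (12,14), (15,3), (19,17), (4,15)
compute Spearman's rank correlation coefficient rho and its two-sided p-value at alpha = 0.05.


Step 1: Rank x and y separately (midranks; no ties here).
rank(x): 10->4, 16->8, 13->6, 18->9, 2->1, 3->2, 12->5, 15->7, 19->10, 4->3
rank(y): 7->5, 2->1, 5->3, 6->4, 10->7, 9->6, 14->8, 3->2, 17->10, 15->9
Step 2: d_i = R_x(i) - R_y(i); compute d_i^2.
  (4-5)^2=1, (8-1)^2=49, (6-3)^2=9, (9-4)^2=25, (1-7)^2=36, (2-6)^2=16, (5-8)^2=9, (7-2)^2=25, (10-10)^2=0, (3-9)^2=36
sum(d^2) = 206.
Step 3: rho = 1 - 6*206 / (10*(10^2 - 1)) = 1 - 1236/990 = -0.248485.
Step 4: Under H0, t = rho * sqrt((n-2)/(1-rho^2)) = -0.7256 ~ t(8).
Step 5: Two-sided p-value from the t-distribution with 8 df = 0.488776.
Step 6: alpha = 0.05. fail to reject H0.

rho = -0.2485, p = 0.488776, fail to reject H0 at alpha = 0.05.


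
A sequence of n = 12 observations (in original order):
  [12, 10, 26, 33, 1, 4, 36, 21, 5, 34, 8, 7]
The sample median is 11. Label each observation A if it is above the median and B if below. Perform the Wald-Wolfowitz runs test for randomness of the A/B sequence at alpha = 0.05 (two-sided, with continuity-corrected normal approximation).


Step 1: Compute median = 11; label A = above, B = below.
Labels in order: ABAABBAABABB  (n_A = 6, n_B = 6)
Step 2: Count runs R = 8.
Step 3: Under H0 (random ordering), E[R] = 2*n_A*n_B/(n_A+n_B) + 1 = 2*6*6/12 + 1 = 7.0000.
        Var[R] = 2*n_A*n_B*(2*n_A*n_B - n_A - n_B) / ((n_A+n_B)^2 * (n_A+n_B-1)) = 4320/1584 = 2.7273.
        SD[R] = 1.6514.
Step 4: Continuity-corrected z = (R - 0.5 - E[R]) / SD[R] = (8 - 0.5 - 7.0000) / 1.6514 = 0.3028.
Step 5: Two-sided p-value via normal approximation = 2*(1 - Phi(|z|)) = 0.762069.
Step 6: alpha = 0.05. fail to reject H0.

R = 8, z = 0.3028, p = 0.762069, fail to reject H0.


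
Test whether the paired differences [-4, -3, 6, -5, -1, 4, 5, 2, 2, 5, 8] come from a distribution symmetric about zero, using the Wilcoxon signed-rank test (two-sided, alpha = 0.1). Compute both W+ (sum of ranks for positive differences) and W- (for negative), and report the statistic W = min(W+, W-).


Step 1: Drop any zero differences (none here) and take |d_i|.
|d| = [4, 3, 6, 5, 1, 4, 5, 2, 2, 5, 8]
Step 2: Midrank |d_i| (ties get averaged ranks).
ranks: |4|->5.5, |3|->4, |6|->10, |5|->8, |1|->1, |4|->5.5, |5|->8, |2|->2.5, |2|->2.5, |5|->8, |8|->11
Step 3: Attach original signs; sum ranks with positive sign and with negative sign.
W+ = 10 + 5.5 + 8 + 2.5 + 2.5 + 8 + 11 = 47.5
W- = 5.5 + 4 + 8 + 1 = 18.5
(Check: W+ + W- = 66 should equal n(n+1)/2 = 66.)
Step 4: Test statistic W = min(W+, W-) = 18.5.
Step 5: Ties in |d|, so use the tie-corrected normal approximation.
        E[W] = n(n+1)/4 = 11*12/4 = 33.
        Tie groups: |d|=2 (t=2), |d|=4 (t=2), |d|=5 (t=3); sum(t^3 - t) = 36.
        Var[W] = n(n+1)(2n+1)/24 - sum(t^3-t)/48 = 3036/24 - 36/48 = 125.75.
        z = (W - E[W]) / sqrt(Var[W]) = (18.5 - 33) / 11.2138 = -1.2930.
        Two-sided p = 2*Phi(z) = 0.195995.
Step 6: alpha = 0.1. fail to reject H0.

W+ = 47.5, W- = 18.5, W = min = 18.5, p = 0.195995, fail to reject H0.


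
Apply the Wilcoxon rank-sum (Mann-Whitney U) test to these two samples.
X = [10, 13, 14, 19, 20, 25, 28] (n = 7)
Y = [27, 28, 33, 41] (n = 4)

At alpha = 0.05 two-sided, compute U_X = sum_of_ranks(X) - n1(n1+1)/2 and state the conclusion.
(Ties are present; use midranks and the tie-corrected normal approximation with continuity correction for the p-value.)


Step 1: Combine and sort all 11 observations; assign midranks.
sorted (value, group): (10,X), (13,X), (14,X), (19,X), (20,X), (25,X), (27,Y), (28,X), (28,Y), (33,Y), (41,Y)
ranks: 10->1, 13->2, 14->3, 19->4, 20->5, 25->6, 27->7, 28->8.5, 28->8.5, 33->10, 41->11
Step 2: Rank sum for X: R1 = 1 + 2 + 3 + 4 + 5 + 6 + 8.5 = 29.5.
Step 3: U_X = R1 - n1(n1+1)/2 = 29.5 - 7*8/2 = 29.5 - 28 = 1.5.
       U_Y = n1*n2 - U_X = 28 - 1.5 = 26.5.
Step 4: Ties are present, so use the tie-corrected normal approximation (with continuity correction) for the p-value.
Step 5: p-value = 0.023029; compare to alpha = 0.05. reject H0.

U_X = 1.5, p = 0.023029, reject H0 at alpha = 0.05.


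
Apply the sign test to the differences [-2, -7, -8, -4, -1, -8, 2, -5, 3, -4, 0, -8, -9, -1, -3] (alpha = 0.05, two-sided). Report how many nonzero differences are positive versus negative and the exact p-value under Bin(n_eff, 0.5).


Step 1: Discard zero differences. Original n = 15; n_eff = number of nonzero differences = 14.
Nonzero differences (with sign): -2, -7, -8, -4, -1, -8, +2, -5, +3, -4, -8, -9, -1, -3
Step 2: Count signs: positive = 2, negative = 12.
Step 3: Under H0: P(positive) = 0.5, so the number of positives S ~ Bin(14, 0.5).
Step 4: Two-sided exact p-value = sum of Bin(14,0.5) probabilities at or below the observed probability = 0.012939.
Step 5: alpha = 0.05. reject H0.

n_eff = 14, pos = 2, neg = 12, p = 0.012939, reject H0.


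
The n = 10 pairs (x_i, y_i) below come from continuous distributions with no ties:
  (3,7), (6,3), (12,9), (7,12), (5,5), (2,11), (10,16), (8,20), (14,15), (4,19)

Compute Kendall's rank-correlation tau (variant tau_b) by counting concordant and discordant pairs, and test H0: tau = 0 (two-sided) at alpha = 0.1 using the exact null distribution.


Step 1: Enumerate the 45 unordered pairs (i,j) with i<j and classify each by sign(x_j-x_i) * sign(y_j-y_i).
  (1,2):dx=+3,dy=-4->D; (1,3):dx=+9,dy=+2->C; (1,4):dx=+4,dy=+5->C; (1,5):dx=+2,dy=-2->D
  (1,6):dx=-1,dy=+4->D; (1,7):dx=+7,dy=+9->C; (1,8):dx=+5,dy=+13->C; (1,9):dx=+11,dy=+8->C
  (1,10):dx=+1,dy=+12->C; (2,3):dx=+6,dy=+6->C; (2,4):dx=+1,dy=+9->C; (2,5):dx=-1,dy=+2->D
  (2,6):dx=-4,dy=+8->D; (2,7):dx=+4,dy=+13->C; (2,8):dx=+2,dy=+17->C; (2,9):dx=+8,dy=+12->C
  (2,10):dx=-2,dy=+16->D; (3,4):dx=-5,dy=+3->D; (3,5):dx=-7,dy=-4->C; (3,6):dx=-10,dy=+2->D
  (3,7):dx=-2,dy=+7->D; (3,8):dx=-4,dy=+11->D; (3,9):dx=+2,dy=+6->C; (3,10):dx=-8,dy=+10->D
  (4,5):dx=-2,dy=-7->C; (4,6):dx=-5,dy=-1->C; (4,7):dx=+3,dy=+4->C; (4,8):dx=+1,dy=+8->C
  (4,9):dx=+7,dy=+3->C; (4,10):dx=-3,dy=+7->D; (5,6):dx=-3,dy=+6->D; (5,7):dx=+5,dy=+11->C
  (5,8):dx=+3,dy=+15->C; (5,9):dx=+9,dy=+10->C; (5,10):dx=-1,dy=+14->D; (6,7):dx=+8,dy=+5->C
  (6,8):dx=+6,dy=+9->C; (6,9):dx=+12,dy=+4->C; (6,10):dx=+2,dy=+8->C; (7,8):dx=-2,dy=+4->D
  (7,9):dx=+4,dy=-1->D; (7,10):dx=-6,dy=+3->D; (8,9):dx=+6,dy=-5->D; (8,10):dx=-4,dy=-1->C
  (9,10):dx=-10,dy=+4->D
Step 2: C = 26, D = 19, total pairs = 45.
Step 3: tau = (C - D)/(n(n-1)/2) = (26 - 19)/45 = 0.155556.
Step 4: Exact two-sided p-value (enumerate n! = 3628800 permutations of y under H0): p = 0.600654.
Step 5: alpha = 0.1. fail to reject H0.

tau_b = 0.1556 (C=26, D=19), p = 0.600654, fail to reject H0.


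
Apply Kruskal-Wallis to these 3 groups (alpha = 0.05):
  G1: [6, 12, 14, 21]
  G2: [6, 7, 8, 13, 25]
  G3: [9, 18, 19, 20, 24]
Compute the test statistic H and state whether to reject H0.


Step 1: Combine all N = 14 observations and assign midranks.
sorted (value, group, rank): (6,G1,1.5), (6,G2,1.5), (7,G2,3), (8,G2,4), (9,G3,5), (12,G1,6), (13,G2,7), (14,G1,8), (18,G3,9), (19,G3,10), (20,G3,11), (21,G1,12), (24,G3,13), (25,G2,14)
Step 2: Sum ranks within each group.
R_1 = 27.5 (n_1 = 4)
R_2 = 29.5 (n_2 = 5)
R_3 = 48 (n_3 = 5)
Step 3: H = 12/(N(N+1)) * sum(R_i^2/n_i) - 3(N+1)
     = 12/(14*15) * (27.5^2/4 + 29.5^2/5 + 48^2/5) - 3*15
     = 0.057143 * 823.913 - 45
     = 2.080714.
Step 4: Ties present; correction factor C = 1 - 6/(14^3 - 14) = 0.997802. Corrected H = 2.080714 / 0.997802 = 2.085297.
Step 5: Under H0, H ~ chi^2(2); p-value = 0.352520.
Step 6: alpha = 0.05. fail to reject H0.

H = 2.0853, df = 2, p = 0.352520, fail to reject H0.


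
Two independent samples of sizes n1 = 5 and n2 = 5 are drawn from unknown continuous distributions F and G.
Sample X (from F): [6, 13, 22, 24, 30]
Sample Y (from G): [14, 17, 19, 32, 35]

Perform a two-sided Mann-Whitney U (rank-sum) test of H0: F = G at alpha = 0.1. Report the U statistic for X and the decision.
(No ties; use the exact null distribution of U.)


Step 1: Combine and sort all 10 observations; assign midranks.
sorted (value, group): (6,X), (13,X), (14,Y), (17,Y), (19,Y), (22,X), (24,X), (30,X), (32,Y), (35,Y)
ranks: 6->1, 13->2, 14->3, 17->4, 19->5, 22->6, 24->7, 30->8, 32->9, 35->10
Step 2: Rank sum for X: R1 = 1 + 2 + 6 + 7 + 8 = 24.
Step 3: U_X = R1 - n1(n1+1)/2 = 24 - 5*6/2 = 24 - 15 = 9.
       U_Y = n1*n2 - U_X = 25 - 9 = 16.
Step 4: No ties, so the exact null distribution of U (based on enumerating the C(10,5) = 252 equally likely rank assignments) gives the two-sided p-value.
Step 5: p-value = 0.547619; compare to alpha = 0.1. fail to reject H0.

U_X = 9, p = 0.547619, fail to reject H0 at alpha = 0.1.


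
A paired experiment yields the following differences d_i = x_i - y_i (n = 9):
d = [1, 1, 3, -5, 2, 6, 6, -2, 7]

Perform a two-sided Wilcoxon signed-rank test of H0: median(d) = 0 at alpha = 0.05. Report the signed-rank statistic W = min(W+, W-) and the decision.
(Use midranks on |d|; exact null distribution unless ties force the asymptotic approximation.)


Step 1: Drop any zero differences (none here) and take |d_i|.
|d| = [1, 1, 3, 5, 2, 6, 6, 2, 7]
Step 2: Midrank |d_i| (ties get averaged ranks).
ranks: |1|->1.5, |1|->1.5, |3|->5, |5|->6, |2|->3.5, |6|->7.5, |6|->7.5, |2|->3.5, |7|->9
Step 3: Attach original signs; sum ranks with positive sign and with negative sign.
W+ = 1.5 + 1.5 + 5 + 3.5 + 7.5 + 7.5 + 9 = 35.5
W- = 6 + 3.5 = 9.5
(Check: W+ + W- = 45 should equal n(n+1)/2 = 45.)
Step 4: Test statistic W = min(W+, W-) = 9.5.
Step 5: Ties in |d|, so use the tie-corrected normal approximation.
        E[W] = n(n+1)/4 = 9*10/4 = 22.5.
        Tie groups: |d|=1 (t=2), |d|=2 (t=2), |d|=6 (t=2); sum(t^3 - t) = 18.
        Var[W] = n(n+1)(2n+1)/24 - sum(t^3-t)/48 = 1710/24 - 18/48 = 70.875.
        z = (W - E[W]) / sqrt(Var[W]) = (9.5 - 22.5) / 8.4187 = -1.5442.
        Two-sided p = 2*Phi(z) = 0.122546.
Step 6: alpha = 0.05. fail to reject H0.

W+ = 35.5, W- = 9.5, W = min = 9.5, p = 0.122546, fail to reject H0.


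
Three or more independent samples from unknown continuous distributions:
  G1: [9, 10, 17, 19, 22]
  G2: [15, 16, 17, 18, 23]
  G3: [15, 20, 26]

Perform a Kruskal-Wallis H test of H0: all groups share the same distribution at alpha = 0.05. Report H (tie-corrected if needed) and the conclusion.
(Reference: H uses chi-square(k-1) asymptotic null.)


Step 1: Combine all N = 13 observations and assign midranks.
sorted (value, group, rank): (9,G1,1), (10,G1,2), (15,G2,3.5), (15,G3,3.5), (16,G2,5), (17,G1,6.5), (17,G2,6.5), (18,G2,8), (19,G1,9), (20,G3,10), (22,G1,11), (23,G2,12), (26,G3,13)
Step 2: Sum ranks within each group.
R_1 = 29.5 (n_1 = 5)
R_2 = 35 (n_2 = 5)
R_3 = 26.5 (n_3 = 3)
Step 3: H = 12/(N(N+1)) * sum(R_i^2/n_i) - 3(N+1)
     = 12/(13*14) * (29.5^2/5 + 35^2/5 + 26.5^2/3) - 3*14
     = 0.065934 * 653.133 - 42
     = 1.063736.
Step 4: Ties present; correction factor C = 1 - 12/(13^3 - 13) = 0.994505. Corrected H = 1.063736 / 0.994505 = 1.069613.
Step 5: Under H0, H ~ chi^2(2); p-value = 0.585783.
Step 6: alpha = 0.05. fail to reject H0.

H = 1.0696, df = 2, p = 0.585783, fail to reject H0.


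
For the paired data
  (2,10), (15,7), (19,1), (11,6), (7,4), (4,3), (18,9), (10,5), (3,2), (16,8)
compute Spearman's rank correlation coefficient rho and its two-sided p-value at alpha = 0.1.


Step 1: Rank x and y separately (midranks; no ties here).
rank(x): 2->1, 15->7, 19->10, 11->6, 7->4, 4->3, 18->9, 10->5, 3->2, 16->8
rank(y): 10->10, 7->7, 1->1, 6->6, 4->4, 3->3, 9->9, 5->5, 2->2, 8->8
Step 2: d_i = R_x(i) - R_y(i); compute d_i^2.
  (1-10)^2=81, (7-7)^2=0, (10-1)^2=81, (6-6)^2=0, (4-4)^2=0, (3-3)^2=0, (9-9)^2=0, (5-5)^2=0, (2-2)^2=0, (8-8)^2=0
sum(d^2) = 162.
Step 3: rho = 1 - 6*162 / (10*(10^2 - 1)) = 1 - 972/990 = 0.018182.
Step 4: Under H0, t = rho * sqrt((n-2)/(1-rho^2)) = 0.0514 ~ t(8).
Step 5: Two-sided p-value from the t-distribution with 8 df = 0.960240.
Step 6: alpha = 0.1. fail to reject H0.

rho = 0.0182, p = 0.960240, fail to reject H0 at alpha = 0.1.


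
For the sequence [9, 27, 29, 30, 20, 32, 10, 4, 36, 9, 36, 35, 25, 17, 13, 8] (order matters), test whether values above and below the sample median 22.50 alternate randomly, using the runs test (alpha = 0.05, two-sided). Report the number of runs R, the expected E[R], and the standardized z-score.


Step 1: Compute median = 22.50; label A = above, B = below.
Labels in order: BAAABABBABAAABBB  (n_A = 8, n_B = 8)
Step 2: Count runs R = 9.
Step 3: Under H0 (random ordering), E[R] = 2*n_A*n_B/(n_A+n_B) + 1 = 2*8*8/16 + 1 = 9.0000.
        Var[R] = 2*n_A*n_B*(2*n_A*n_B - n_A - n_B) / ((n_A+n_B)^2 * (n_A+n_B-1)) = 14336/3840 = 3.7333.
        SD[R] = 1.9322.
Step 4: R = E[R], so z = 0 with no continuity correction.
Step 5: Two-sided p-value via normal approximation = 2*(1 - Phi(|z|)) = 1.000000.
Step 6: alpha = 0.05. fail to reject H0.

R = 9, z = 0.0000, p = 1.000000, fail to reject H0.


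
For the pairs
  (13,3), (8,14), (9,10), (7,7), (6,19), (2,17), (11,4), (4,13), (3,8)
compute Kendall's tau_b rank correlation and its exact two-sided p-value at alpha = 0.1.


Step 1: Enumerate the 36 unordered pairs (i,j) with i<j and classify each by sign(x_j-x_i) * sign(y_j-y_i).
  (1,2):dx=-5,dy=+11->D; (1,3):dx=-4,dy=+7->D; (1,4):dx=-6,dy=+4->D; (1,5):dx=-7,dy=+16->D
  (1,6):dx=-11,dy=+14->D; (1,7):dx=-2,dy=+1->D; (1,8):dx=-9,dy=+10->D; (1,9):dx=-10,dy=+5->D
  (2,3):dx=+1,dy=-4->D; (2,4):dx=-1,dy=-7->C; (2,5):dx=-2,dy=+5->D; (2,6):dx=-6,dy=+3->D
  (2,7):dx=+3,dy=-10->D; (2,8):dx=-4,dy=-1->C; (2,9):dx=-5,dy=-6->C; (3,4):dx=-2,dy=-3->C
  (3,5):dx=-3,dy=+9->D; (3,6):dx=-7,dy=+7->D; (3,7):dx=+2,dy=-6->D; (3,8):dx=-5,dy=+3->D
  (3,9):dx=-6,dy=-2->C; (4,5):dx=-1,dy=+12->D; (4,6):dx=-5,dy=+10->D; (4,7):dx=+4,dy=-3->D
  (4,8):dx=-3,dy=+6->D; (4,9):dx=-4,dy=+1->D; (5,6):dx=-4,dy=-2->C; (5,7):dx=+5,dy=-15->D
  (5,8):dx=-2,dy=-6->C; (5,9):dx=-3,dy=-11->C; (6,7):dx=+9,dy=-13->D; (6,8):dx=+2,dy=-4->D
  (6,9):dx=+1,dy=-9->D; (7,8):dx=-7,dy=+9->D; (7,9):dx=-8,dy=+4->D; (8,9):dx=-1,dy=-5->C
Step 2: C = 9, D = 27, total pairs = 36.
Step 3: tau = (C - D)/(n(n-1)/2) = (9 - 27)/36 = -0.500000.
Step 4: Exact two-sided p-value (enumerate n! = 362880 permutations of y under H0): p = 0.075176.
Step 5: alpha = 0.1. reject H0.

tau_b = -0.5000 (C=9, D=27), p = 0.075176, reject H0.


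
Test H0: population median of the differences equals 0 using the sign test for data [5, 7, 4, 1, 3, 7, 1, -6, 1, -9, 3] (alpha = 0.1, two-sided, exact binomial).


Step 1: Discard zero differences. Original n = 11; n_eff = number of nonzero differences = 11.
Nonzero differences (with sign): +5, +7, +4, +1, +3, +7, +1, -6, +1, -9, +3
Step 2: Count signs: positive = 9, negative = 2.
Step 3: Under H0: P(positive) = 0.5, so the number of positives S ~ Bin(11, 0.5).
Step 4: Two-sided exact p-value = sum of Bin(11,0.5) probabilities at or below the observed probability = 0.065430.
Step 5: alpha = 0.1. reject H0.

n_eff = 11, pos = 9, neg = 2, p = 0.065430, reject H0.


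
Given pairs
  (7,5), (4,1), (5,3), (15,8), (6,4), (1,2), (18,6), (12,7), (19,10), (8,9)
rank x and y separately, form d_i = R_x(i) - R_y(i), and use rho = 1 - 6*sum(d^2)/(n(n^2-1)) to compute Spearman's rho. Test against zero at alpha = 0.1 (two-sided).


Step 1: Rank x and y separately (midranks; no ties here).
rank(x): 7->5, 4->2, 5->3, 15->8, 6->4, 1->1, 18->9, 12->7, 19->10, 8->6
rank(y): 5->5, 1->1, 3->3, 8->8, 4->4, 2->2, 6->6, 7->7, 10->10, 9->9
Step 2: d_i = R_x(i) - R_y(i); compute d_i^2.
  (5-5)^2=0, (2-1)^2=1, (3-3)^2=0, (8-8)^2=0, (4-4)^2=0, (1-2)^2=1, (9-6)^2=9, (7-7)^2=0, (10-10)^2=0, (6-9)^2=9
sum(d^2) = 20.
Step 3: rho = 1 - 6*20 / (10*(10^2 - 1)) = 1 - 120/990 = 0.878788.
Step 4: Under H0, t = rho * sqrt((n-2)/(1-rho^2)) = 5.2086 ~ t(8).
Step 5: Two-sided p-value from the t-distribution with 8 df = 0.000814.
Step 6: alpha = 0.1. reject H0.

rho = 0.8788, p = 0.000814, reject H0 at alpha = 0.1.


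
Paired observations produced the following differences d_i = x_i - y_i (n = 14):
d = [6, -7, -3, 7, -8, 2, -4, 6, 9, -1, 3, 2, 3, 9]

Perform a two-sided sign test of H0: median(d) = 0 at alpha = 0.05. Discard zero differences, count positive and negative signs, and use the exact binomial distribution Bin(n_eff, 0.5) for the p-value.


Step 1: Discard zero differences. Original n = 14; n_eff = number of nonzero differences = 14.
Nonzero differences (with sign): +6, -7, -3, +7, -8, +2, -4, +6, +9, -1, +3, +2, +3, +9
Step 2: Count signs: positive = 9, negative = 5.
Step 3: Under H0: P(positive) = 0.5, so the number of positives S ~ Bin(14, 0.5).
Step 4: Two-sided exact p-value = sum of Bin(14,0.5) probabilities at or below the observed probability = 0.423950.
Step 5: alpha = 0.05. fail to reject H0.

n_eff = 14, pos = 9, neg = 5, p = 0.423950, fail to reject H0.
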